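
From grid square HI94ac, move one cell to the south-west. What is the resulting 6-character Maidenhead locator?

HI84xb

Longitude subsquare a = 0; −1 → -1, wraps to 23 = x, carry into square.
Longitude square 9; −1 → 8.
Latitude subsquare c = 2; −1 → 1 = b.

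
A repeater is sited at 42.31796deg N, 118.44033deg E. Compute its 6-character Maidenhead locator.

Offset from 180°W / 90°S: lon 298.4403°, lat 132.3180°.
Field: 298.4403/20 → 14 → O, 132.3180/10 → 13 → N; chars ON.
Square: 18.4403/2 → 9, 2.3180/1 → 2; chars 92.
Subsquare: 0.4403/0.0833333 → 5 → f, 0.3180/0.0416667 → 7 → h; chars fh.

ON92fh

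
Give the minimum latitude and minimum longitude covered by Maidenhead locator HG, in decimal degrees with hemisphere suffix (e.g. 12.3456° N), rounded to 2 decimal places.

30.00° S, 40.00° W

Field H=7, G=6: +7·20° lon, +6·10° lat → SW at lon -40°, lat -30°.
latitude 30.00° S, longitude 40.00° W.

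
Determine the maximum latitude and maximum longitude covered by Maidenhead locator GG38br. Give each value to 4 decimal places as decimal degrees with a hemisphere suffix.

21.2500° S, 53.8333° W

Field G=6, G=6: +6·20° lon, +6·10° lat → SW at lon -60°, lat -30°.
Square 3, 8: +3·2° lon, +8·1° lat → SW at lon -54°, lat -22°.
Subsquare b=1, r=17: +1·0.0833333° lon, +17·0.0416667° lat → SW at lon -53.9167°, lat -21.2917°.
Cell spans 0.0833333° lon × 0.0416667° lat. NE corner is SW corner plus one full cell.
latitude 21.2500° S, longitude 53.8333° W.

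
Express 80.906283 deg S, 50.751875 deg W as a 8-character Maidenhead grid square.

GA49oc92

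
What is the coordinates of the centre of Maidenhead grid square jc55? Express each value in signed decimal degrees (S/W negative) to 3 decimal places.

Field J=9, C=2: +9·20° lon, +2·10° lat → SW at lon 0°, lat -70°.
Square 5, 5: +5·2° lon, +5·1° lat → SW at lon 10°, lat -65°.
Cell spans 2° lon × 1° lat. Centre is SW corner plus half of each.
latitude -64.500, longitude 11.000.

-64.500, 11.000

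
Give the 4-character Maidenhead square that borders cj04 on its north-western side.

Longitude square 0; −1 → -1, wraps to 9, carry into field.
Longitude field C = 2; −1 → 1 = B.
Latitude square 4; +1 → 5.

BJ95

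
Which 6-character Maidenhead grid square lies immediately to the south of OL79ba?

OL78bx

Latitude subsquare a = 0; −1 → -1, wraps to 23 = x, carry into square.
Latitude square 9; −1 → 8.
The longitude characters are unchanged.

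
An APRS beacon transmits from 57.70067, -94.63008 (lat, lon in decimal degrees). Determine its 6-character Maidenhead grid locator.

EO27qq

Shift to the Maidenhead origin (180°W, 90°S): lon 85.3699, lat 147.7007.
Field: lon ⌊85.3699/20⌋ = 4 → E; lat ⌊147.7007/10⌋ = 14 → O.
Square: lon ⌊5.3699/2⌋ = 2; lat ⌊7.7007/1⌋ = 7.
Subsquare: lon ⌊1.3699/0.0833333⌋ = 16 → q; lat ⌊0.7007/0.0416667⌋ = 16 → q.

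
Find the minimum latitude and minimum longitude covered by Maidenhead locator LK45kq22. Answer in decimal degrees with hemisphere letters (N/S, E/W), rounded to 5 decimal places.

15.67500° N, 48.85000° E

Field L=11, K=10: +11·20° lon, +10·10° lat → SW at lon 40°, lat 10°.
Square 4, 5: +4·2° lon, +5·1° lat → SW at lon 48°, lat 15°.
Subsquare k=10, q=16: +10·0.0833333° lon, +16·0.0416667° lat → SW at lon 48.8333°, lat 15.6667°.
Extended square 2, 2: +2·0.00833333° lon, +2·0.00416667° lat → SW at lon 48.85°, lat 15.675°.
latitude 15.67500° N, longitude 48.85000° E.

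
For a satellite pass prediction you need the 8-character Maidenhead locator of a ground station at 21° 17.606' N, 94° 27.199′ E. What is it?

Offset from 180°W / 90°S: lon 274.45332°, lat 111.29343°.
Field: 274.45332/20 → 13 → N, 111.29343/10 → 11 → L; chars NL.
Square: 14.45332/2 → 7, 1.29343/1 → 1; chars 71.
Subsquare: 0.45332/0.0833333 → 5 → f, 0.29343/0.0416667 → 7 → h; chars fh.
Extended square: 0.03665/0.00833333 → 4, 0.00177/0.00416667 → 0; chars 40.

NL71fh40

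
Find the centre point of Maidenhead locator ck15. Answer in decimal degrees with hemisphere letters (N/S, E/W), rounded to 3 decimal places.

15.500° N, 137.000° W

Field C=2, K=10: +2·20° lon, +10·10° lat → SW at lon -140°, lat 10°.
Square 1, 5: +1·2° lon, +5·1° lat → SW at lon -138°, lat 15°.
Cell spans 2° lon × 1° lat. Centre is SW corner plus half of each.
latitude 15.500° N, longitude 137.000° W.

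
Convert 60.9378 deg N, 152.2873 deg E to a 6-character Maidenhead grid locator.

QP60dw

Add 180° to longitude and 90° to latitude: 332.2873, 150.9378.
Field (20°×10°, letters A–R): lon ⌊332.2873/20⌋ = 16 → Q; lat ⌊150.9378/10⌋ = 15 → P.
Square (2°×1°, digits 0–9): lon ⌊12.2873/2⌋ = 6; lat ⌊0.9378/1⌋ = 0.
Subsquare (5′×2.5′, letters a–x): lon ⌊0.2873/0.0833333⌋ = 3 → d; lat ⌊0.9378/0.0416667⌋ = 22 → w.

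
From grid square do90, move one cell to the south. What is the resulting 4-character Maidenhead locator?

Latitude square 0; −1 → -1, wraps to 9, carry into field.
Latitude field O = 14; −1 → 13 = N.
The longitude characters are unchanged.

DN99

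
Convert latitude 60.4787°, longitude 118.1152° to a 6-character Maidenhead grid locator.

OP90bl

Shift to the Maidenhead origin (180°W, 90°S): lon 298.1152, lat 150.4787.
Field: lon ⌊298.1152/20⌋ = 14 → O; lat ⌊150.4787/10⌋ = 15 → P.
Square: lon ⌊18.1152/2⌋ = 9; lat ⌊0.4787/1⌋ = 0.
Subsquare: lon ⌊0.1152/0.0833333⌋ = 1 → b; lat ⌊0.4787/0.0416667⌋ = 11 → l.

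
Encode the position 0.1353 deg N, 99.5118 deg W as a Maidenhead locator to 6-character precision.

Offset from 180°W / 90°S: lon 80.4882°, lat 90.1353°.
Field (20°×10°, letters A–R): 80.4882/20 → 4 → E, 90.1353/10 → 9 → J; chars EJ.
Square (2°×1°, digits 0–9): 0.4882/2 → 0, 0.1353/1 → 0; chars 00.
Subsquare (5′×2.5′, letters a–x): 0.4882/0.0833333 → 5 → f, 0.1353/0.0416667 → 3 → d; chars fd.

EJ00fd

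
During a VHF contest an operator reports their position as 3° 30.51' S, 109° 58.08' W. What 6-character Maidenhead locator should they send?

DI56al

Shift to the Maidenhead origin (180°W, 90°S): lon 70.0320, lat 86.4915.
Field (20°×10°, letters A–R): lon ⌊70.0320/20⌋ = 3 → D; lat ⌊86.4915/10⌋ = 8 → I.
Square (2°×1°, digits 0–9): lon ⌊10.0320/2⌋ = 5; lat ⌊6.4915/1⌋ = 6.
Subsquare (5′×2.5′, letters a–x): lon ⌊0.0320/0.0833333⌋ = 0 → a; lat ⌊0.4915/0.0416667⌋ = 11 → l.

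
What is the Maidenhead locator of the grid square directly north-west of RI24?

Longitude square 2; −1 → 1.
Latitude square 4; +1 → 5.

RI15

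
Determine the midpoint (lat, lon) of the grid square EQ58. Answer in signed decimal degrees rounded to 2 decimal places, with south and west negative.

Field E=4, Q=16: +4·20° lon, +16·10° lat → SW at lon -100°, lat 70°.
Square 5, 8: +5·2° lon, +8·1° lat → SW at lon -90°, lat 78°.
Cell spans 2° lon × 1° lat. Centre is SW corner plus half of each.
latitude 78.50, longitude -89.00.

78.50, -89.00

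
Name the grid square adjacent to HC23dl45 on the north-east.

HC23dl56

Longitude extended square 4; +1 → 5.
Latitude extended square 5; +1 → 6.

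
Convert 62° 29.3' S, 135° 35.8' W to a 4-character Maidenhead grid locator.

Offset from 180°W / 90°S: lon 44.40°, lat 27.51°.
Field (20°×10°, letters A–R): 44.40/20 → 2 → C, 27.51/10 → 2 → C; chars CC.
Square (2°×1°, digits 0–9): 4.40/2 → 2, 7.51/1 → 7; chars 27.

CC27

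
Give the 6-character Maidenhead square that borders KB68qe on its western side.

KB68pe

Longitude subsquare q = 16; −1 → 15 = p.
The latitude characters are unchanged.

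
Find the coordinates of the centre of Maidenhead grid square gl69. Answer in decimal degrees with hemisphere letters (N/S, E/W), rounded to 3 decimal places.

29.500° N, 47.000° W

Field G=6, L=11: +6·20° lon, +11·10° lat → SW at lon -60°, lat 20°.
Square 6, 9: +6·2° lon, +9·1° lat → SW at lon -48°, lat 29°.
Cell spans 2° lon × 1° lat. Centre is SW corner plus half of each.
latitude 29.500° N, longitude 47.000° W.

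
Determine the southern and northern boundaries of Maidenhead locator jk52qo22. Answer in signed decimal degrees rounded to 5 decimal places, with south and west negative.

12.59167, 12.59583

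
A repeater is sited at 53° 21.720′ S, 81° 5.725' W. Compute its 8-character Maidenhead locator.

ED96kp83

Shift to the Maidenhead origin (180°W, 90°S): lon 98.90458, lat 36.63800.
Field (20°×10°, letters A–R): 98.90458/20 → 4 → E, 36.63800/10 → 3 → D; chars ED.
Square (2°×1°, digits 0–9): 18.90458/2 → 9, 6.63800/1 → 6; chars 96.
Subsquare (5′×2.5′, letters a–x): 0.90458/0.0833333 → 10 → k, 0.63800/0.0416667 → 15 → p; chars kp.
Extended square (30″×15″, digits 0–9): 0.07125/0.00833333 → 8, 0.01300/0.00416667 → 3; chars 83.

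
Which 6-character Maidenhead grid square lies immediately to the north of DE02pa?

DE02pb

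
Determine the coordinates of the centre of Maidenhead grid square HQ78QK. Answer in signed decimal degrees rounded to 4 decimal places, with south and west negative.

78.4375, -24.6250

Field H=7, Q=16: +7·20° lon, +16·10° lat → SW at lon -40°, lat 70°.
Square 7, 8: +7·2° lon, +8·1° lat → SW at lon -26°, lat 78°.
Subsquare q=16, k=10: +16·0.0833333° lon, +10·0.0416667° lat → SW at lon -24.6667°, lat 78.4167°.
Cell spans 0.0833333° lon × 0.0416667° lat. Centre is SW corner plus half of each.
latitude 78.4375, longitude -24.6250.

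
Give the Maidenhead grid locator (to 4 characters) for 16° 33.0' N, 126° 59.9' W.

Add 180° to longitude and 90° to latitude: 53.00, 106.55.
Field (20°×10°, letters A–R): lon ⌊53.00/20⌋ = 2 → C; lat ⌊106.55/10⌋ = 10 → K.
Square (2°×1°, digits 0–9): lon ⌊13.00/2⌋ = 6; lat ⌊6.55/1⌋ = 6.

CK66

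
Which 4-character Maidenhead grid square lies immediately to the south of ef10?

Latitude square 0; −1 → -1, wraps to 9, carry into field.
Latitude field F = 5; −1 → 4 = E.
The longitude characters are unchanged.

EE19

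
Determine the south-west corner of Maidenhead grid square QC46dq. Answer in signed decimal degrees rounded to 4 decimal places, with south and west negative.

-63.3333, 148.2500

Field Q=16, C=2: +16·20° lon, +2·10° lat → SW at lon 140°, lat -70°.
Square 4, 6: +4·2° lon, +6·1° lat → SW at lon 148°, lat -64°.
Subsquare d=3, q=16: +3·0.0833333° lon, +16·0.0416667° lat → SW at lon 148.25°, lat -63.3333°.
latitude -63.3333, longitude 148.2500.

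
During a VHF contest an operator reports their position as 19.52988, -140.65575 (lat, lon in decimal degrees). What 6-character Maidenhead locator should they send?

BK99qm

Shift to the Maidenhead origin (180°W, 90°S): lon 39.3442, lat 109.5299.
Field (20°×10°, letters A–R): lon ⌊39.3442/20⌋ = 1 → B; lat ⌊109.5299/10⌋ = 10 → K.
Square (2°×1°, digits 0–9): lon ⌊19.3442/2⌋ = 9; lat ⌊9.5299/1⌋ = 9.
Subsquare (5′×2.5′, letters a–x): lon ⌊1.3442/0.0833333⌋ = 16 → q; lat ⌊0.5299/0.0416667⌋ = 12 → m.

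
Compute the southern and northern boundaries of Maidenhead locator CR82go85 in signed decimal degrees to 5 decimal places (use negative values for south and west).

Field C=2, R=17: +2·20° lon, +17·10° lat → SW at lon -140°, lat 80°.
Square 8, 2: +8·2° lon, +2·1° lat → SW at lon -124°, lat 82°.
Subsquare g=6, o=14: +6·0.0833333° lon, +14·0.0416667° lat → SW at lon -123.5°, lat 82.5833°.
Extended square 8, 5: +8·0.00833333° lon, +5·0.00416667° lat → SW at lon -123.433°, lat 82.6042°.
Cell spans 0.00833333° lon × 0.00416667° lat.
south 82.60417, north 82.60833.

82.60417, 82.60833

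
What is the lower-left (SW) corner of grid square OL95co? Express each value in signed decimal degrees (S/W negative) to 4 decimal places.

Field O=14, L=11: +14·20° lon, +11·10° lat → SW at lon 100°, lat 20°.
Square 9, 5: +9·2° lon, +5·1° lat → SW at lon 118°, lat 25°.
Subsquare c=2, o=14: +2·0.0833333° lon, +14·0.0416667° lat → SW at lon 118.167°, lat 25.5833°.
latitude 25.5833, longitude 118.1667.

25.5833, 118.1667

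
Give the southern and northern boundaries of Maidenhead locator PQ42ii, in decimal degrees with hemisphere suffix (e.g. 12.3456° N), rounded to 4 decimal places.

Field P=15, Q=16: +15·20° lon, +16·10° lat → SW at lon 120°, lat 70°.
Square 4, 2: +4·2° lon, +2·1° lat → SW at lon 128°, lat 72°.
Subsquare i=8, i=8: +8·0.0833333° lon, +8·0.0416667° lat → SW at lon 128.667°, lat 72.3333°.
Cell spans 0.0833333° lon × 0.0416667° lat.
south 72.3333° N, north 72.3750° N.

72.3333° N, 72.3750° N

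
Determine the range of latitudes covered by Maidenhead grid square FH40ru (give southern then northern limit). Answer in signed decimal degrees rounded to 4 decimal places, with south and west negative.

-19.1667, -19.1250

Field F=5, H=7: +5·20° lon, +7·10° lat → SW at lon -80°, lat -20°.
Square 4, 0: +4·2° lon, +0·1° lat → SW at lon -72°, lat -20°.
Subsquare r=17, u=20: +17·0.0833333° lon, +20·0.0416667° lat → SW at lon -70.5833°, lat -19.1667°.
Cell spans 0.0833333° lon × 0.0416667° lat.
south -19.1667, north -19.1250.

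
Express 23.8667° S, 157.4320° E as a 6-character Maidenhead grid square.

QG86rd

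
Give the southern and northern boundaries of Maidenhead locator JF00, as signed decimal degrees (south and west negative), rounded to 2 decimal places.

-40.00, -39.00

Field J=9, F=5: +9·20° lon, +5·10° lat → SW at lon 0°, lat -40°.
Square 0, 0: +0·2° lon, +0·1° lat → SW at lon 0°, lat -40°.
Cell spans 2° lon × 1° lat.
south -40.00, north -39.00.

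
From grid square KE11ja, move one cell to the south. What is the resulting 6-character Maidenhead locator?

Latitude subsquare a = 0; −1 → -1, wraps to 23 = x, carry into square.
Latitude square 1; −1 → 0.
The longitude characters are unchanged.

KE10jx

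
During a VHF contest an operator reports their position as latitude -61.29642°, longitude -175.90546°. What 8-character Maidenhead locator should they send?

Add 180° to longitude and 90° to latitude: 4.09454, 28.70358.
Field (20°×10°, letters A–R): lon ⌊4.09454/20⌋ = 0 → A; lat ⌊28.70358/10⌋ = 2 → C.
Square (2°×1°, digits 0–9): lon ⌊4.09454/2⌋ = 2; lat ⌊8.70358/1⌋ = 8.
Subsquare (5′×2.5′, letters a–x): lon ⌊0.09454/0.0833333⌋ = 1 → b; lat ⌊0.70358/0.0416667⌋ = 16 → q.
Extended square (30″×15″, digits 0–9): lon ⌊0.01121/0.00833333⌋ = 1; lat ⌊0.03691/0.00416667⌋ = 8.

AC28bq18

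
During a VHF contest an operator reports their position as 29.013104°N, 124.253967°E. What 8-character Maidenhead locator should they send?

PL29da03

Add 180° to longitude and 90° to latitude: 304.25397, 119.01310.
Field (20°×10°, letters A–R): lon ⌊304.25397/20⌋ = 15 → P; lat ⌊119.01310/10⌋ = 11 → L.
Square (2°×1°, digits 0–9): lon ⌊4.25397/2⌋ = 2; lat ⌊9.01310/1⌋ = 9.
Subsquare (5′×2.5′, letters a–x): lon ⌊0.25397/0.0833333⌋ = 3 → d; lat ⌊0.01310/0.0416667⌋ = 0 → a.
Extended square (30″×15″, digits 0–9): lon ⌊0.00397/0.00833333⌋ = 0; lat ⌊0.01310/0.00416667⌋ = 3.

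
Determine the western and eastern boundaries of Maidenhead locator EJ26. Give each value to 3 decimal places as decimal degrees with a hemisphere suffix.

96.000° W, 94.000° W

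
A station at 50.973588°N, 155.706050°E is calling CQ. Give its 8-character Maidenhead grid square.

QO70ux43

Add 180° to longitude and 90° to latitude: 335.70605, 140.97359.
Field (20°×10°, letters A–R): 335.70605/20 → 16 → Q, 140.97359/10 → 14 → O; chars QO.
Square (2°×1°, digits 0–9): 15.70605/2 → 7, 0.97359/1 → 0; chars 70.
Subsquare (5′×2.5′, letters a–x): 1.70605/0.0833333 → 20 → u, 0.97359/0.0416667 → 23 → x; chars ux.
Extended square (30″×15″, digits 0–9): 0.03938/0.00833333 → 4, 0.01525/0.00416667 → 3; chars 43.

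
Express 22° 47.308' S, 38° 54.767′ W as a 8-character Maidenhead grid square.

HG07nf00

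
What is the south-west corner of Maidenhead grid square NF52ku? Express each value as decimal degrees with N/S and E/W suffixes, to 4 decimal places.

37.1667° S, 90.8333° E

Field N=13, F=5: +13·20° lon, +5·10° lat → SW at lon 80°, lat -40°.
Square 5, 2: +5·2° lon, +2·1° lat → SW at lon 90°, lat -38°.
Subsquare k=10, u=20: +10·0.0833333° lon, +20·0.0416667° lat → SW at lon 90.8333°, lat -37.1667°.
latitude 37.1667° S, longitude 90.8333° E.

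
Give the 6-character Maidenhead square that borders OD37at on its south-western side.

Longitude subsquare a = 0; −1 → -1, wraps to 23 = x, carry into square.
Longitude square 3; −1 → 2.
Latitude subsquare t = 19; −1 → 18 = s.

OD27xs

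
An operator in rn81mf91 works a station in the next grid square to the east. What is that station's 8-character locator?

RN81nf01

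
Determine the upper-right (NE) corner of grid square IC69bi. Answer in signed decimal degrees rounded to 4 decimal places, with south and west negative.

Field I=8, C=2: +8·20° lon, +2·10° lat → SW at lon -20°, lat -70°.
Square 6, 9: +6·2° lon, +9·1° lat → SW at lon -8°, lat -61°.
Subsquare b=1, i=8: +1·0.0833333° lon, +8·0.0416667° lat → SW at lon -7.91667°, lat -60.6667°.
Cell spans 0.0833333° lon × 0.0416667° lat. NE corner is SW corner plus one full cell.
latitude -60.6250, longitude -7.8333.

-60.6250, -7.8333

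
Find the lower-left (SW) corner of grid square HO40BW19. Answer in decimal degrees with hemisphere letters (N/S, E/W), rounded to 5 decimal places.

50.95417° N, 31.90833° W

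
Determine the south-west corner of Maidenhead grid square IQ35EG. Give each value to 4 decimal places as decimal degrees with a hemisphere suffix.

75.2500° N, 13.6667° W

Field I=8, Q=16: +8·20° lon, +16·10° lat → SW at lon -20°, lat 70°.
Square 3, 5: +3·2° lon, +5·1° lat → SW at lon -14°, lat 75°.
Subsquare e=4, g=6: +4·0.0833333° lon, +6·0.0416667° lat → SW at lon -13.6667°, lat 75.25°.
latitude 75.2500° N, longitude 13.6667° W.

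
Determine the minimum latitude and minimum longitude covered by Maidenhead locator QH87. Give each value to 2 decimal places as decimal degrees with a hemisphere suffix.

Field Q=16, H=7: +16·20° lon, +7·10° lat → SW at lon 140°, lat -20°.
Square 8, 7: +8·2° lon, +7·1° lat → SW at lon 156°, lat -13°.
latitude 13.00° S, longitude 156.00° E.

13.00° S, 156.00° E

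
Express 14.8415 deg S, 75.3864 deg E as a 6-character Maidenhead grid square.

MH75qd

Offset from 180°W / 90°S: lon 255.3864°, lat 75.1585°.
Field (20°×10°, letters A–R): 255.3864/20 → 12 → M, 75.1585/10 → 7 → H; chars MH.
Square (2°×1°, digits 0–9): 15.3864/2 → 7, 5.1585/1 → 5; chars 75.
Subsquare (5′×2.5′, letters a–x): 1.3864/0.0833333 → 16 → q, 0.1585/0.0416667 → 3 → d; chars qd.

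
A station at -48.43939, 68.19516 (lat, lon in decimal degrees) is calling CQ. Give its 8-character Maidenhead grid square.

ME41cn34

Add 180° to longitude and 90° to latitude: 248.19516, 41.56061.
Field: 248.19516/20 → 12 → M, 41.56061/10 → 4 → E; chars ME.
Square: 8.19516/2 → 4, 1.56061/1 → 1; chars 41.
Subsquare: 0.19516/0.0833333 → 2 → c, 0.56061/0.0416667 → 13 → n; chars cn.
Extended square: 0.02849/0.00833333 → 3, 0.01894/0.00416667 → 4; chars 34.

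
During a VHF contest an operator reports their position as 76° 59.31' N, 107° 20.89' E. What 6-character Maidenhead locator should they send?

OQ36qx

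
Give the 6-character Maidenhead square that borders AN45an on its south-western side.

AN35xm

Longitude subsquare a = 0; −1 → -1, wraps to 23 = x, carry into square.
Longitude square 4; −1 → 3.
Latitude subsquare n = 13; −1 → 12 = m.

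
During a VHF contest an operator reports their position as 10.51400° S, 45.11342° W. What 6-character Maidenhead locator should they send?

GH79kl

Add 180° to longitude and 90° to latitude: 134.8866, 79.4860.
Field: lon ⌊134.8866/20⌋ = 6 → G; lat ⌊79.4860/10⌋ = 7 → H.
Square: lon ⌊14.8866/2⌋ = 7; lat ⌊9.4860/1⌋ = 9.
Subsquare: lon ⌊0.8866/0.0833333⌋ = 10 → k; lat ⌊0.4860/0.0416667⌋ = 11 → l.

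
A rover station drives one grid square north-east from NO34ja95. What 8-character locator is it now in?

Longitude extended square 9; +1 → 10, wraps to 0, carry into subsquare.
Longitude subsquare j = 9; +1 → 10 = k.
Latitude extended square 5; +1 → 6.

NO34ka06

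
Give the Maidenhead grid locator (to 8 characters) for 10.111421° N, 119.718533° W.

DK00dc36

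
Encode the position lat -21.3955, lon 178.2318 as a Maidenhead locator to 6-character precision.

Add 180° to longitude and 90° to latitude: 358.2318, 68.6045.
Field (20°×10°, letters A–R): lon ⌊358.2318/20⌋ = 17 → R; lat ⌊68.6045/10⌋ = 6 → G.
Square (2°×1°, digits 0–9): lon ⌊18.2318/2⌋ = 9; lat ⌊8.6045/1⌋ = 8.
Subsquare (5′×2.5′, letters a–x): lon ⌊0.2318/0.0833333⌋ = 2 → c; lat ⌊0.6045/0.0416667⌋ = 14 → o.

RG98co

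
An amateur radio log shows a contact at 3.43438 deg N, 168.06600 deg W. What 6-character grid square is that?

AJ53xk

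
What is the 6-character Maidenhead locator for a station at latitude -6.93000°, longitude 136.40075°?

PI83eb

Offset from 180°W / 90°S: lon 316.4008°, lat 83.0700°.
Field: lon ⌊316.4008/20⌋ = 15 → P; lat ⌊83.0700/10⌋ = 8 → I.
Square: lon ⌊16.4008/2⌋ = 8; lat ⌊3.0700/1⌋ = 3.
Subsquare: lon ⌊0.4008/0.0833333⌋ = 4 → e; lat ⌊0.0700/0.0416667⌋ = 1 → b.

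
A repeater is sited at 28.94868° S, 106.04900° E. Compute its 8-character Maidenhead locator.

OG31ab52

Offset from 180°W / 90°S: lon 286.04900°, lat 61.05132°.
Field: lon ⌊286.04900/20⌋ = 14 → O; lat ⌊61.05132/10⌋ = 6 → G.
Square: lon ⌊6.04900/2⌋ = 3; lat ⌊1.05132/1⌋ = 1.
Subsquare: lon ⌊0.04900/0.0833333⌋ = 0 → a; lat ⌊0.05132/0.0416667⌋ = 1 → b.
Extended square: lon ⌊0.04900/0.00833333⌋ = 5; lat ⌊0.00965/0.00416667⌋ = 2.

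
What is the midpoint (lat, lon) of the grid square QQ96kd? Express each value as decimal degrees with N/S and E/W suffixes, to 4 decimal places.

76.1458° N, 158.8750° E

Field Q=16, Q=16: +16·20° lon, +16·10° lat → SW at lon 140°, lat 70°.
Square 9, 6: +9·2° lon, +6·1° lat → SW at lon 158°, lat 76°.
Subsquare k=10, d=3: +10·0.0833333° lon, +3·0.0416667° lat → SW at lon 158.833°, lat 76.125°.
Cell spans 0.0833333° lon × 0.0416667° lat. Centre is SW corner plus half of each.
latitude 76.1458° N, longitude 158.8750° E.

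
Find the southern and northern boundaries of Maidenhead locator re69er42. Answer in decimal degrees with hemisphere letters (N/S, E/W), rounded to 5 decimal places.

40.28333° S, 40.27917° S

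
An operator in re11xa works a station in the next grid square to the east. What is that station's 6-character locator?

Longitude subsquare x = 23; +1 → 24, wraps to 0 = a, carry into square.
Longitude square 1; +1 → 2.
The latitude characters are unchanged.

RE21aa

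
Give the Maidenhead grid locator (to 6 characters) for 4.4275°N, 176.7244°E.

Add 180° to longitude and 90° to latitude: 356.7244, 94.4275.
Field (20°×10°, letters A–R): lon ⌊356.7244/20⌋ = 17 → R; lat ⌊94.4275/10⌋ = 9 → J.
Square (2°×1°, digits 0–9): lon ⌊16.7244/2⌋ = 8; lat ⌊4.4275/1⌋ = 4.
Subsquare (5′×2.5′, letters a–x): lon ⌊0.7244/0.0833333⌋ = 8 → i; lat ⌊0.4275/0.0416667⌋ = 10 → k.

RJ84ik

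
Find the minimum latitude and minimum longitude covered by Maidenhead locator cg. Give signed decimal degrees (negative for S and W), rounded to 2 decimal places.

-30.00, -140.00

Field C=2, G=6: +2·20° lon, +6·10° lat → SW at lon -140°, lat -30°.
latitude -30.00, longitude -140.00.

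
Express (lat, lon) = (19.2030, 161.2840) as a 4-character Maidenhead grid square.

Offset from 180°W / 90°S: lon 341.28°, lat 109.20°.
Field: lon ⌊341.28/20⌋ = 17 → R; lat ⌊109.20/10⌋ = 10 → K.
Square: lon ⌊1.28/2⌋ = 0; lat ⌊9.20/1⌋ = 9.

RK09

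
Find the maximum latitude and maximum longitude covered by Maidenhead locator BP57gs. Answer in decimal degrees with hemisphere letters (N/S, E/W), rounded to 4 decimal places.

67.7917° N, 149.4167° W

Field B=1, P=15: +1·20° lon, +15·10° lat → SW at lon -160°, lat 60°.
Square 5, 7: +5·2° lon, +7·1° lat → SW at lon -150°, lat 67°.
Subsquare g=6, s=18: +6·0.0833333° lon, +18·0.0416667° lat → SW at lon -149.5°, lat 67.75°.
Cell spans 0.0833333° lon × 0.0416667° lat. NE corner is SW corner plus one full cell.
latitude 67.7917° N, longitude 149.4167° W.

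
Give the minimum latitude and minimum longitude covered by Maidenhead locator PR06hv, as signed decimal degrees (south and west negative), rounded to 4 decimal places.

86.8750, 120.5833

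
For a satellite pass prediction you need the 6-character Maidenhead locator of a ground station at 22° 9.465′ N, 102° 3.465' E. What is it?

OL12ad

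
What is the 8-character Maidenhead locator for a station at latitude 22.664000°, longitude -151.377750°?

BL42hp49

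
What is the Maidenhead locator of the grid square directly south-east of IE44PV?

IE44qu

Longitude subsquare p = 15; +1 → 16 = q.
Latitude subsquare v = 21; −1 → 20 = u.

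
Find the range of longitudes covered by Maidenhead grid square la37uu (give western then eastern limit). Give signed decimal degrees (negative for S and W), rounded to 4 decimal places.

Field L=11, A=0: +11·20° lon, +0·10° lat → SW at lon 40°, lat -90°.
Square 3, 7: +3·2° lon, +7·1° lat → SW at lon 46°, lat -83°.
Subsquare u=20, u=20: +20·0.0833333° lon, +20·0.0416667° lat → SW at lon 47.6667°, lat -82.1667°.
Cell spans 0.0833333° lon × 0.0416667° lat.
west 47.6667, east 47.7500.

47.6667, 47.7500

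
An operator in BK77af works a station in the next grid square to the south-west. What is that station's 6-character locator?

BK67xe

Longitude subsquare a = 0; −1 → -1, wraps to 23 = x, carry into square.
Longitude square 7; −1 → 6.
Latitude subsquare f = 5; −1 → 4 = e.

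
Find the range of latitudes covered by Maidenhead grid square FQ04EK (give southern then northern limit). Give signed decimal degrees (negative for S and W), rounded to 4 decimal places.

Field F=5, Q=16: +5·20° lon, +16·10° lat → SW at lon -80°, lat 70°.
Square 0, 4: +0·2° lon, +4·1° lat → SW at lon -80°, lat 74°.
Subsquare e=4, k=10: +4·0.0833333° lon, +10·0.0416667° lat → SW at lon -79.6667°, lat 74.4167°.
Cell spans 0.0833333° lon × 0.0416667° lat.
south 74.4167, north 74.4583.

74.4167, 74.4583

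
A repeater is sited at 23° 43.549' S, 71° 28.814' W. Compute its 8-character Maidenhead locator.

Add 180° to longitude and 90° to latitude: 108.51977, 66.27418.
Field: 108.51977/20 → 5 → F, 66.27418/10 → 6 → G; chars FG.
Square: 8.51977/2 → 4, 6.27418/1 → 6; chars 46.
Subsquare: 0.51977/0.0833333 → 6 → g, 0.27418/0.0416667 → 6 → g; chars gg.
Extended square: 0.01977/0.00833333 → 2, 0.02418/0.00416667 → 5; chars 25.

FG46gg25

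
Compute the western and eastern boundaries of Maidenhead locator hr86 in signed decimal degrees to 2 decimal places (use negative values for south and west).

Field H=7, R=17: +7·20° lon, +17·10° lat → SW at lon -40°, lat 80°.
Square 8, 6: +8·2° lon, +6·1° lat → SW at lon -24°, lat 86°.
Cell spans 2° lon × 1° lat.
west -24.00, east -22.00.

-24.00, -22.00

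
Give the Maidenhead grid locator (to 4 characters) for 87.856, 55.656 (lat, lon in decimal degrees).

Offset from 180°W / 90°S: lon 235.66°, lat 177.86°.
Field (20°×10°, letters A–R): 235.66/20 → 11 → L, 177.86/10 → 17 → R; chars LR.
Square (2°×1°, digits 0–9): 15.66/2 → 7, 7.86/1 → 7; chars 77.

LR77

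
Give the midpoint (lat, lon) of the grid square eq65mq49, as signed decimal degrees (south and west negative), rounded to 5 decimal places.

Field E=4, Q=16: +4·20° lon, +16·10° lat → SW at lon -100°, lat 70°.
Square 6, 5: +6·2° lon, +5·1° lat → SW at lon -88°, lat 75°.
Subsquare m=12, q=16: +12·0.0833333° lon, +16·0.0416667° lat → SW at lon -87°, lat 75.6667°.
Extended square 4, 9: +4·0.00833333° lon, +9·0.00416667° lat → SW at lon -86.9667°, lat 75.7042°.
Cell spans 0.00833333° lon × 0.00416667° lat. Centre is SW corner plus half of each.
latitude 75.70625, longitude -86.96250.

75.70625, -86.96250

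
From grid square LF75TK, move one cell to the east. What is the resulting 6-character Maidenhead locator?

LF75uk

Longitude subsquare t = 19; +1 → 20 = u.
The latitude characters are unchanged.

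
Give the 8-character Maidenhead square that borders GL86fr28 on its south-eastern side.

GL86fr37

Longitude extended square 2; +1 → 3.
Latitude extended square 8; −1 → 7.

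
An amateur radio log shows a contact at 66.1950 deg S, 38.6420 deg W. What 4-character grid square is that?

HC03

Add 180° to longitude and 90° to latitude: 141.36, 23.81.
Field (20°×10°, letters A–R): lon ⌊141.36/20⌋ = 7 → H; lat ⌊23.81/10⌋ = 2 → C.
Square (2°×1°, digits 0–9): lon ⌊1.36/2⌋ = 0; lat ⌊3.81/1⌋ = 3.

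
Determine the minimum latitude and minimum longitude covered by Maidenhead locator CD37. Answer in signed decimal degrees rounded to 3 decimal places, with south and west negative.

-53.000, -134.000

Field C=2, D=3: +2·20° lon, +3·10° lat → SW at lon -140°, lat -60°.
Square 3, 7: +3·2° lon, +7·1° lat → SW at lon -134°, lat -53°.
latitude -53.000, longitude -134.000.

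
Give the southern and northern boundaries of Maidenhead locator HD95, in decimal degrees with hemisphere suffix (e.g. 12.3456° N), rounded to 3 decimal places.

55.000° S, 54.000° S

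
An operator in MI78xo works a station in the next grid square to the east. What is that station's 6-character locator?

MI88ao

Longitude subsquare x = 23; +1 → 24, wraps to 0 = a, carry into square.
Longitude square 7; +1 → 8.
The latitude characters are unchanged.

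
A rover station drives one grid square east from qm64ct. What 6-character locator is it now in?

Longitude subsquare c = 2; +1 → 3 = d.
The latitude characters are unchanged.

QM64dt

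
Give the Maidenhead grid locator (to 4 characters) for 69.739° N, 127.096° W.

CP69

Add 180° to longitude and 90° to latitude: 52.90, 159.74.
Field: lon ⌊52.90/20⌋ = 2 → C; lat ⌊159.74/10⌋ = 15 → P.
Square: lon ⌊12.90/2⌋ = 6; lat ⌊9.74/1⌋ = 9.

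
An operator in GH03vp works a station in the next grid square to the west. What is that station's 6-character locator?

GH03up

Longitude subsquare v = 21; −1 → 20 = u.
The latitude characters are unchanged.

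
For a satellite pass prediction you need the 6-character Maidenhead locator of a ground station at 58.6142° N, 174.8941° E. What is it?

Add 180° to longitude and 90° to latitude: 354.8941, 148.6142.
Field: lon ⌊354.8941/20⌋ = 17 → R; lat ⌊148.6142/10⌋ = 14 → O.
Square: lon ⌊14.8941/2⌋ = 7; lat ⌊8.6142/1⌋ = 8.
Subsquare: lon ⌊0.8941/0.0833333⌋ = 10 → k; lat ⌊0.6142/0.0416667⌋ = 14 → o.

RO78ko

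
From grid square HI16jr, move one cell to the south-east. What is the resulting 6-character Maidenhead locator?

Longitude subsquare j = 9; +1 → 10 = k.
Latitude subsquare r = 17; −1 → 16 = q.

HI16kq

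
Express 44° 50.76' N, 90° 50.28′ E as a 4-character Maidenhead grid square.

NN54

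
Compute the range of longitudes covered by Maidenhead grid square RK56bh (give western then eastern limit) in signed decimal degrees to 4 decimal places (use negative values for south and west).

170.0833, 170.1667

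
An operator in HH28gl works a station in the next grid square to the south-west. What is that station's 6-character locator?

HH28fk

Longitude subsquare g = 6; −1 → 5 = f.
Latitude subsquare l = 11; −1 → 10 = k.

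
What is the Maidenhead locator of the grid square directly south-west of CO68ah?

CO58xg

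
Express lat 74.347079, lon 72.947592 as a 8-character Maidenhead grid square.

Offset from 180°W / 90°S: lon 252.94759°, lat 164.34708°.
Field: 252.94759/20 → 12 → M, 164.34708/10 → 16 → Q; chars MQ.
Square: 12.94759/2 → 6, 4.34708/1 → 4; chars 64.
Subsquare: 0.94759/0.0833333 → 11 → l, 0.34708/0.0416667 → 8 → i; chars li.
Extended square: 0.03093/0.00833333 → 3, 0.01375/0.00416667 → 3; chars 33.

MQ64li33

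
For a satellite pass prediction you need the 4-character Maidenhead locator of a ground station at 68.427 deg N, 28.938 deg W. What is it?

HP58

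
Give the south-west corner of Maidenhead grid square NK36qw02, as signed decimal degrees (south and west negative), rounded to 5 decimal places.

16.92500, 87.33333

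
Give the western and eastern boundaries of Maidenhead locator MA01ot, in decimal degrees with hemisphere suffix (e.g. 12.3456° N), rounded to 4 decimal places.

Field M=12, A=0: +12·20° lon, +0·10° lat → SW at lon 60°, lat -90°.
Square 0, 1: +0·2° lon, +1·1° lat → SW at lon 60°, lat -89°.
Subsquare o=14, t=19: +14·0.0833333° lon, +19·0.0416667° lat → SW at lon 61.1667°, lat -88.2083°.
Cell spans 0.0833333° lon × 0.0416667° lat.
west 61.1667° E, east 61.2500° E.

61.1667° E, 61.2500° E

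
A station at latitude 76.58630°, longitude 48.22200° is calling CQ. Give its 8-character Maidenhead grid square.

LQ46co60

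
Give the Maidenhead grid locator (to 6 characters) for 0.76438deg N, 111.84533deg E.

OJ50ws

Add 180° to longitude and 90° to latitude: 291.8453, 90.7644.
Field: lon ⌊291.8453/20⌋ = 14 → O; lat ⌊90.7644/10⌋ = 9 → J.
Square: lon ⌊11.8453/2⌋ = 5; lat ⌊0.7644/1⌋ = 0.
Subsquare: lon ⌊1.8453/0.0833333⌋ = 22 → w; lat ⌊0.7644/0.0416667⌋ = 18 → s.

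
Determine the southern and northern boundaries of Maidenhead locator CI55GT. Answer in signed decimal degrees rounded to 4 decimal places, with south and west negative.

-4.2083, -4.1667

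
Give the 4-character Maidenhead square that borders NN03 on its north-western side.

MN94

Longitude square 0; −1 → -1, wraps to 9, carry into field.
Longitude field N = 13; −1 → 12 = M.
Latitude square 3; +1 → 4.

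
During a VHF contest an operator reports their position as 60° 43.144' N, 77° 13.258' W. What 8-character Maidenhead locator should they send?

Add 180° to longitude and 90° to latitude: 102.77903, 150.71907.
Field: lon ⌊102.77903/20⌋ = 5 → F; lat ⌊150.71907/10⌋ = 15 → P.
Square: lon ⌊2.77903/2⌋ = 1; lat ⌊0.71907/1⌋ = 0.
Subsquare: lon ⌊0.77903/0.0833333⌋ = 9 → j; lat ⌊0.71907/0.0416667⌋ = 17 → r.
Extended square: lon ⌊0.02903/0.00833333⌋ = 3; lat ⌊0.01073/0.00416667⌋ = 2.

FP10jr32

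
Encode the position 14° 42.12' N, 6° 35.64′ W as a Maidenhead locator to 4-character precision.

IK64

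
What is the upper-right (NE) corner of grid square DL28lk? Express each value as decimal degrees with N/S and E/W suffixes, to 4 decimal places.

28.4583° N, 115.0000° W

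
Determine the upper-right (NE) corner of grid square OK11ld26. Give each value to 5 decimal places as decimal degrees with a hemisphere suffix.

Field O=14, K=10: +14·20° lon, +10·10° lat → SW at lon 100°, lat 10°.
Square 1, 1: +1·2° lon, +1·1° lat → SW at lon 102°, lat 11°.
Subsquare l=11, d=3: +11·0.0833333° lon, +3·0.0416667° lat → SW at lon 102.917°, lat 11.125°.
Extended square 2, 6: +2·0.00833333° lon, +6·0.00416667° lat → SW at lon 102.933°, lat 11.15°.
Cell spans 0.00833333° lon × 0.00416667° lat. NE corner is SW corner plus one full cell.
latitude 11.15417° N, longitude 102.94167° E.

11.15417° N, 102.94167° E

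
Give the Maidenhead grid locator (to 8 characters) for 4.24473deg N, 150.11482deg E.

QJ54bf38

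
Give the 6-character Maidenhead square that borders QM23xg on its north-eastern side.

QM33ah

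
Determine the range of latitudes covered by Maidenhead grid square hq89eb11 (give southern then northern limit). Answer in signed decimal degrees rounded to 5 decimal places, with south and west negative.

79.04583, 79.05000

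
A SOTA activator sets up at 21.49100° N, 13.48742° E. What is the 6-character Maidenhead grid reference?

JL61rl

Shift to the Maidenhead origin (180°W, 90°S): lon 193.4874, lat 111.4910.
Field: lon ⌊193.4874/20⌋ = 9 → J; lat ⌊111.4910/10⌋ = 11 → L.
Square: lon ⌊13.4874/2⌋ = 6; lat ⌊1.4910/1⌋ = 1.
Subsquare: lon ⌊1.4874/0.0833333⌋ = 17 → r; lat ⌊0.4910/0.0416667⌋ = 11 → l.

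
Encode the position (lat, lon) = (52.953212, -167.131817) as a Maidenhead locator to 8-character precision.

Add 180° to longitude and 90° to latitude: 12.86818, 142.95321.
Field: 12.86818/20 → 0 → A, 142.95321/10 → 14 → O; chars AO.
Square: 12.86818/2 → 6, 2.95321/1 → 2; chars 62.
Subsquare: 0.86818/0.0833333 → 10 → k, 0.95321/0.0416667 → 22 → w; chars kw.
Extended square: 0.03485/0.00833333 → 4, 0.03655/0.00416667 → 8; chars 48.

AO62kw48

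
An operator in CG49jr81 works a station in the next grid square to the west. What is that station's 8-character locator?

CG49jr71

Longitude extended square 8; −1 → 7.
The latitude characters are unchanged.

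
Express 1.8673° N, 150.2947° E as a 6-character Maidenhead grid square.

QJ51du

Offset from 180°W / 90°S: lon 330.2947°, lat 91.8673°.
Field (20°×10°, letters A–R): 330.2947/20 → 16 → Q, 91.8673/10 → 9 → J; chars QJ.
Square (2°×1°, digits 0–9): 10.2947/2 → 5, 1.8673/1 → 1; chars 51.
Subsquare (5′×2.5′, letters a–x): 0.2947/0.0833333 → 3 → d, 0.8673/0.0416667 → 20 → u; chars du.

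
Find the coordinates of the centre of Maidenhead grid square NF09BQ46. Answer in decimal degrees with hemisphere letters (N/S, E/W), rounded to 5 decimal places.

Field N=13, F=5: +13·20° lon, +5·10° lat → SW at lon 80°, lat -40°.
Square 0, 9: +0·2° lon, +9·1° lat → SW at lon 80°, lat -31°.
Subsquare b=1, q=16: +1·0.0833333° lon, +16·0.0416667° lat → SW at lon 80.0833°, lat -30.3333°.
Extended square 4, 6: +4·0.00833333° lon, +6·0.00416667° lat → SW at lon 80.1167°, lat -30.3083°.
Cell spans 0.00833333° lon × 0.00416667° lat. Centre is SW corner plus half of each.
latitude 30.30625° S, longitude 80.12083° E.

30.30625° S, 80.12083° E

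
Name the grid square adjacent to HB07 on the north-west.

Longitude square 0; −1 → -1, wraps to 9, carry into field.
Longitude field H = 7; −1 → 6 = G.
Latitude square 7; +1 → 8.

GB98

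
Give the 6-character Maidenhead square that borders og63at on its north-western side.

Longitude subsquare a = 0; −1 → -1, wraps to 23 = x, carry into square.
Longitude square 6; −1 → 5.
Latitude subsquare t = 19; +1 → 20 = u.

OG53xu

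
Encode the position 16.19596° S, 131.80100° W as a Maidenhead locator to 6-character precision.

CH43ct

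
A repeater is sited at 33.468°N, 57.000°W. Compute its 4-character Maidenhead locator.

GM13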